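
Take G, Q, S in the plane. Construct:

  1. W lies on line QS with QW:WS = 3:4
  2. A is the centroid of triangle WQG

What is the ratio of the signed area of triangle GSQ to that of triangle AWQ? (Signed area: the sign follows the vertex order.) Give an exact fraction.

[GSQ]:[AWQ] = 7

Set G = (0, 0), Q = (1, 0), S = (0, 1); any affine frame gives the same invariant.
1. W lies on line QS with QW:WS = 3:4 ⇒ W = (4/7, 3/7)
2. A is the centroid of triangle WQG ⇒ A = (11/21, 1/7)
2·[GSQ] = -1, 2·[AWQ] = -1/7
[GSQ]:[AWQ] = -1:-1/7 = 7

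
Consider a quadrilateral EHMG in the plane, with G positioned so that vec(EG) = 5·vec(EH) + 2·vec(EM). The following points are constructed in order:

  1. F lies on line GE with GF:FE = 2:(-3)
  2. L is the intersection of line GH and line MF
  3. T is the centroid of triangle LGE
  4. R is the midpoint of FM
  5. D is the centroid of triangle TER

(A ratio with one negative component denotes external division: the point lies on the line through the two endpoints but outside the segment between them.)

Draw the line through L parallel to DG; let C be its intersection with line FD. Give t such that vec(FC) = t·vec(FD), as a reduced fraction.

Choose coordinates E = (0, 0), H = (1, 0), M = (0, 1), G = (5, 2).
1. F lies on line GE with GF:FE = 2:(-3) ⇒ F = (15, 6)
2. L is the intersection of line GH and line MF ⇒ L = (9, 4)
3. T is the centroid of triangle LGE ⇒ T = (14/3, 2)
4. R is the midpoint of FM ⇒ R = (15/2, 7/2)
5. D is the centroid of triangle TER ⇒ D = (73/18, 11/6)
through L parallel to DG: direction (17/18, 1/6); meets FD at C = (1777/171, 242/57)
C = F + t·(D−F) with t = 8/19

t = 8/19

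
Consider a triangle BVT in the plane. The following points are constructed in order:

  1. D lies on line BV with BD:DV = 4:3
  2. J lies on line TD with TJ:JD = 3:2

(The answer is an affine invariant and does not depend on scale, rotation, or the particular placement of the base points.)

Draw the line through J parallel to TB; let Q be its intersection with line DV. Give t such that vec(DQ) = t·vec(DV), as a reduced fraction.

Set B = (0, 0), V = (1, 0), T = (0, 1); any affine frame gives the same invariant.
1. D lies on line BV with BD:DV = 4:3 ⇒ D = (4/7, 0)
2. J lies on line TD with TJ:JD = 3:2 ⇒ J = (12/35, 2/5)
through J parallel to TB: direction (0, -1); meets DV at Q = (12/35, 0)
Q = D + t·(V−D) with t = -8/15

t = -8/15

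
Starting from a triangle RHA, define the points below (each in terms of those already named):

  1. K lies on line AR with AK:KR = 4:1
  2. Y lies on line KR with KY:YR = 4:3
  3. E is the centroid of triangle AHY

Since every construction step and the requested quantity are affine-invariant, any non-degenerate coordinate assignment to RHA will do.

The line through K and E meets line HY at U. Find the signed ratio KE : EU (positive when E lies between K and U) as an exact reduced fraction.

KE:EU = -5/8

Assign R = (0, 0), H = (1, 0), A = (0, 1) — the answer is frame-independent, so this choice is without loss of generality.
1. K lies on line AR with AK:KR = 4:1 ⇒ K = (0, 1/5)
2. Y lies on line KR with KY:YR = 4:3 ⇒ Y = (0, 3/35)
3. E is the centroid of triangle AHY ⇒ E = (1/3, 38/105)
line KE meets HY at U = (-1/5, 18/175)
E = K + t·(U−K) with t = -5/3, so KE:EU = -5/3:8/3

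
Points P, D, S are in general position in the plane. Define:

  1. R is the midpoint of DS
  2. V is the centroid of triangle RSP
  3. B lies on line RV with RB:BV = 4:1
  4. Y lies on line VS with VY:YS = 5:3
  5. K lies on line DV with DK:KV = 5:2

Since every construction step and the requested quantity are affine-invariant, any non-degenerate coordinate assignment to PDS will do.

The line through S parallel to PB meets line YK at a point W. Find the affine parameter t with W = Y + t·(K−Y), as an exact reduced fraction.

Assign P = (0, 0), D = (1, 0), S = (0, 1) — the answer is frame-independent, so this choice is without loss of generality.
1. R is the midpoint of DS ⇒ R = (1/2, 1/2)
2. V is the centroid of triangle RSP ⇒ V = (1/6, 1/2)
3. B lies on line RV with RB:BV = 4:1 ⇒ B = (7/30, 1/2)
4. Y lies on line VS with VY:YS = 5:3 ⇒ Y = (1/16, 13/16)
5. K lies on line DV with DK:KV = 5:2 ⇒ K = (17/42, 5/14)
through S parallel to PB: direction (7/30, 1/2); meets YK at W = (-7/233, 218/233)
W = Y + t·(K−Y) with t = -63/233

t = -63/233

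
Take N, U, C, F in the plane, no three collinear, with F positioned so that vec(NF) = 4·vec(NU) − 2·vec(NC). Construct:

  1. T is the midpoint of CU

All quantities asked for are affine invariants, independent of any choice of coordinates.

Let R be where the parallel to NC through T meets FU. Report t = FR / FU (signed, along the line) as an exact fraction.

Choose coordinates N = (0, 0), U = (1, 0), C = (0, 1), F = (4, -2).
1. T is the midpoint of CU ⇒ T = (1/2, 1/2)
through T parallel to NC: direction (0, 1); meets FU at R = (1/2, 1/3)
R = F + t·(U−F) with t = 7/6

t = 7/6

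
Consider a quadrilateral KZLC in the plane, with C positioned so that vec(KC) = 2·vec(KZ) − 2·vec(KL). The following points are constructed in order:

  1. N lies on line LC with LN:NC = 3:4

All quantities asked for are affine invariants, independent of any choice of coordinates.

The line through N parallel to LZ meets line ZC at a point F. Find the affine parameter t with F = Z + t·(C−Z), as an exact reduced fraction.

t = 3/7

Set K = (0, 0), Z = (1, 0), L = (0, 1), C = (2, -2); any affine frame gives the same invariant.
1. N lies on line LC with LN:NC = 3:4 ⇒ N = (6/7, -2/7)
through N parallel to LZ: direction (1, -1); meets ZC at F = (10/7, -6/7)
F = Z + t·(C−Z) with t = 3/7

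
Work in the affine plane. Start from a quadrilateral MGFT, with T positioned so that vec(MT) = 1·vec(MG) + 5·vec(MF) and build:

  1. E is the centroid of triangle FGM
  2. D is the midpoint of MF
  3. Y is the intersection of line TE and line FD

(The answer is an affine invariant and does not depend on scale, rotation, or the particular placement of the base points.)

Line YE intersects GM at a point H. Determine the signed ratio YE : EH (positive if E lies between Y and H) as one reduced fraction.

Work in coordinates with M = (0, 0), G = (1, 0), F = (0, 1), T = (1, 5).
1. E is the centroid of triangle FGM ⇒ E = (1/3, 1/3)
2. D is the midpoint of MF ⇒ D = (0, 1/2)
3. Y is the intersection of line TE and line FD ⇒ Y = (0, -2)
line YE meets GM at H = (2/7, 0)
E = Y + t·(H−Y) with t = 7/6, so YE:EH = 7/6:-1/6

YE:EH = -7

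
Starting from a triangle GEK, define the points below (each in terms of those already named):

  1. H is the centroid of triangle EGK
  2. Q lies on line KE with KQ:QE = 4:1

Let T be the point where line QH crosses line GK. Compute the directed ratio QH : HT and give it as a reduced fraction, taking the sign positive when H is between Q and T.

QH:HT = 7/5

Assign G = (0, 0), E = (1, 0), K = (0, 1) — the answer is frame-independent, so this choice is without loss of generality.
1. H is the centroid of triangle EGK ⇒ H = (1/3, 1/3)
2. Q lies on line KE with KQ:QE = 4:1 ⇒ Q = (4/5, 1/5)
line QH meets GK at T = (0, 3/7)
H = Q + t·(T−Q) with t = 7/12, so QH:HT = 7/12:5/12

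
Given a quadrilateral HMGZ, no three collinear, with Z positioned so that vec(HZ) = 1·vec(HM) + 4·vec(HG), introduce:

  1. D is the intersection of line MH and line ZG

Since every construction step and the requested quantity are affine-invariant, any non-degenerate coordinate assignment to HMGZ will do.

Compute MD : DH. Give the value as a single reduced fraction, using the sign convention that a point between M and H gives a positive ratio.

MD:DH = -4

Work in coordinates with H = (0, 0), M = (1, 0), G = (0, 1), Z = (1, 4).
1. D is the intersection of line MH and line ZG ⇒ D = (-1/3, 0)
D = M + t·(H−M) with t = 4/3, so MD:DH = t:(1−t) = 4/3:-1/3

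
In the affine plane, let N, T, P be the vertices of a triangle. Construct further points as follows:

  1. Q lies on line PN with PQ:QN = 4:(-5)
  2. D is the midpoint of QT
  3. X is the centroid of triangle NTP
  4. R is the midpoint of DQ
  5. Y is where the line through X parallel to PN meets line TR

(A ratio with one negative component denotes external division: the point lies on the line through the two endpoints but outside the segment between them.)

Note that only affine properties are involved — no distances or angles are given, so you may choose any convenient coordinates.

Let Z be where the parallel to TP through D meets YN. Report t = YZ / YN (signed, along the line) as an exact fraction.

Assign N = (0, 0), T = (1, 0), P = (0, 1) — the answer is frame-independent, so this choice is without loss of generality.
1. Q lies on line PN with PQ:QN = 4:(-5) ⇒ Q = (0, 5)
2. D is the midpoint of QT ⇒ D = (1/2, 5/2)
3. X is the centroid of triangle NTP ⇒ X = (1/3, 1/3)
4. R is the midpoint of DQ ⇒ R = (1/4, 15/4)
5. Y is where the line through X parallel to PN meets line TR ⇒ Y = (1/3, 10/3)
through D parallel to TP: direction (-1, 1); meets YN at Z = (3/11, 30/11)
Z = Y + t·(N−Y) with t = 2/11

t = 2/11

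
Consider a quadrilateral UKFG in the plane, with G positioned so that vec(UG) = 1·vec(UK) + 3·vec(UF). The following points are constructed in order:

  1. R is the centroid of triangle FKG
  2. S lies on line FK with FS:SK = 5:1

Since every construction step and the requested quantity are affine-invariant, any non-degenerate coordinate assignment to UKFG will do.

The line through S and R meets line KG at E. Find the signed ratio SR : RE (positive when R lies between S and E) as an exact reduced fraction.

Assign U = (0, 0), K = (1, 0), F = (0, 1), G = (1, 3) — the answer is frame-independent, so this choice is without loss of generality.
1. R is the centroid of triangle FKG ⇒ R = (2/3, 4/3)
2. S lies on line FK with FS:SK = 5:1 ⇒ S = (5/6, 1/6)
line SR meets KG at E = (1, -1)
R = S + t·(E−S) with t = -1, so SR:RE = -1:2

SR:RE = -1/2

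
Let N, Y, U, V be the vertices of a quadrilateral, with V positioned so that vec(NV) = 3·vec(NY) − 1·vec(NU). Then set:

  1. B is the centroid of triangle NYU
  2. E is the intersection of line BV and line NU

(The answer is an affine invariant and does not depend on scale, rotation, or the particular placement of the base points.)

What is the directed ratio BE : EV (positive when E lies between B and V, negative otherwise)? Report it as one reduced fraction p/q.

BE:EV = -1/9

Set N = (0, 0), Y = (1, 0), U = (0, 1), V = (3, -1); any affine frame gives the same invariant.
1. B is the centroid of triangle NYU ⇒ B = (1/3, 1/3)
2. E is the intersection of line BV and line NU ⇒ E = (0, 1/2)
E = B + t·(V−B) with t = -1/8, so BE:EV = t:(1−t) = -1/8:9/8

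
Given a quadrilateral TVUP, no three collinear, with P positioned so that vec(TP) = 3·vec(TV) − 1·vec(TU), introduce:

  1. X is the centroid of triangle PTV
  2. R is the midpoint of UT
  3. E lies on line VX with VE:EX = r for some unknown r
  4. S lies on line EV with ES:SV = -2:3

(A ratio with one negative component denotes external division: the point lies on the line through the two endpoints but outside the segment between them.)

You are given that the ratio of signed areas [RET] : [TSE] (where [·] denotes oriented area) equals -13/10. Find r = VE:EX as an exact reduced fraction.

r = 5/2

Set T = (0, 0), V = (1, 0), U = (0, 1), P = (3, -1); any affine frame gives the same invariant.
1. X is the centroid of triangle PTV ⇒ X = (4/3, -1/3)
2. R is the midpoint of UT ⇒ R = (0, 1/2)
3. With VE:EX = r, write λ = r/(r+1) so E = V + λ·(X−V); E is affine-linear in λ
4. S lies on line EV with ES:SV = -2:3 ⇒ S is an affine combination of earlier points and hence also affine-linear in λ
Every point depending on E is an affine combination of E and λ-independent points, so each such coordinate is linear in λ; the λ² term in each signed area is a multiple of (X−V)×(X−V) = 0, so 2·[RET] and 2·[TSE] are each linear in λ. Evaluating at λ=0 and λ=1:
  2·[RET] = -1/6·λ − 1/2,   2·[TSE] = 2/3·λ
So [RET]:[TSE] = (-1/6·λ − 1/2) / (2/3·λ). Setting this equal to -13/10:
  -1/6·λ − 1/2 = -13/10·(2/3·λ)  ⇒  λ = 5/7
Then r = λ/(1−λ) = (5/7)/(2/7) = 5/2. Check: with r = 5/2, E = (26/21, -5/21) and [RET]:[TSE] = -13/10 as required.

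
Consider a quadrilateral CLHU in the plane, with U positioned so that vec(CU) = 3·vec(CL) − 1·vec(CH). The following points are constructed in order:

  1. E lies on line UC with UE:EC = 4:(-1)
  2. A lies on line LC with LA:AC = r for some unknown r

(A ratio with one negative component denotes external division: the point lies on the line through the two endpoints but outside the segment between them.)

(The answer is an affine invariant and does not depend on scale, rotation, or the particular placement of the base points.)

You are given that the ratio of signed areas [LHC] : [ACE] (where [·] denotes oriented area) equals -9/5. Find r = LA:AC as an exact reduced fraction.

Choose coordinates C = (0, 0), L = (1, 0), H = (0, 1), U = (3, -1).
1. E lies on line UC with UE:EC = 4:(-1) ⇒ E = (-1, 1/3)
2. With LA:AC = r, write λ = r/(r+1) so A = L + λ·(C−L); A is affine-linear in λ
Every point depending on A is an affine combination of A and λ-independent points, so each such coordinate is linear in λ; the λ² term in each signed area is a multiple of (C−L)×(C−L) = 0, so 2·[LHC] and 2·[ACE] are each linear in λ. Evaluating at λ=0 and λ=1:
  2·[LHC] = 1,   2·[ACE] = 1/3·λ − 1/3
So [LHC]:[ACE] = (1) / (1/3·λ − 1/3). Setting this equal to -9/5:
  1 = -9/5·(1/3·λ − 1/3)  ⇒  λ = -2/3
Then r = λ/(1−λ) = (-2/3)/(5/3) = -2/5. Check: with r = -2/5, A = (5/3, 0) and [LHC]:[ACE] = -9/5 as required.

r = -2/5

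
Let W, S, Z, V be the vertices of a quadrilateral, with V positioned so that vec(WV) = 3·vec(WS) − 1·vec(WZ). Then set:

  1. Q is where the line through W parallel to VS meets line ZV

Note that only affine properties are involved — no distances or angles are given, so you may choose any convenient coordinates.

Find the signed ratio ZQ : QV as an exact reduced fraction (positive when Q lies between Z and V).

Assign W = (0, 0), S = (1, 0), Z = (0, 1), V = (3, -1) — the answer is frame-independent, so this choice is without loss of generality.
1. Q is where the line through W parallel to VS meets line ZV ⇒ Q = (6, -3)
Q = Z + t·(V−Z) with t = 2, so ZQ:QV = t:(1−t) = 2:-1

ZQ:QV = -2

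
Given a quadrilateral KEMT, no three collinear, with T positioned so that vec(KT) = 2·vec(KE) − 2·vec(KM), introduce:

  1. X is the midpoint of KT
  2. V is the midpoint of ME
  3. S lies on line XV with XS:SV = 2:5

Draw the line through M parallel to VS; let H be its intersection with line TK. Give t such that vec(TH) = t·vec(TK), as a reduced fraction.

Set K = (0, 0), E = (1, 0), M = (0, 1), T = (2, -2); any affine frame gives the same invariant.
1. X is the midpoint of KT ⇒ X = (1, -1)
2. V is the midpoint of ME ⇒ V = (1/2, 1/2)
3. S lies on line XV with XS:SV = 2:5 ⇒ S = (6/7, -4/7)
through M parallel to VS: direction (5/14, -15/14); meets TK at H = (1/2, -1/2)
H = T + t·(K−T) with t = 3/4

t = 3/4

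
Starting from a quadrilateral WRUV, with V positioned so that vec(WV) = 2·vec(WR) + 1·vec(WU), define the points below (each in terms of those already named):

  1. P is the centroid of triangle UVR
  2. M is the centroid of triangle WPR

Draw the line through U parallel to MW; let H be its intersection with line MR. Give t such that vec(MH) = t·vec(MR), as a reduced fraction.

Choose coordinates W = (0, 0), R = (1, 0), U = (0, 1), V = (2, 1).
1. P is the centroid of triangle UVR ⇒ P = (1, 2/3)
2. M is the centroid of triangle WPR ⇒ M = (2/3, 2/9)
through U parallel to MW: direction (-2/3, -2/9); meets MR at H = (-1/3, 8/9)
H = M + t·(R−M) with t = -3

t = -3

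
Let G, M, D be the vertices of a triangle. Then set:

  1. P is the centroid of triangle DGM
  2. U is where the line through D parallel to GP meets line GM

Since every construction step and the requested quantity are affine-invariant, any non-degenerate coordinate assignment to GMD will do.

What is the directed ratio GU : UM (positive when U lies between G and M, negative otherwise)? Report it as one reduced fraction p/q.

GU:UM = -1/2

Assign G = (0, 0), M = (1, 0), D = (0, 1) — the answer is frame-independent, so this choice is without loss of generality.
1. P is the centroid of triangle DGM ⇒ P = (1/3, 1/3)
2. U is where the line through D parallel to GP meets line GM ⇒ U = (-1, 0)
U = G + t·(M−G) with t = -1, so GU:UM = t:(1−t) = -1:2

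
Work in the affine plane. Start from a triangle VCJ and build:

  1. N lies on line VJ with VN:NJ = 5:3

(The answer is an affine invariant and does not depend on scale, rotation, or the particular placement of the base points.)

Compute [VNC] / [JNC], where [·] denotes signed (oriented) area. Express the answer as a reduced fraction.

Set V = (0, 0), C = (1, 0), J = (0, 1); any affine frame gives the same invariant.
1. N lies on line VJ with VN:NJ = 5:3 ⇒ N = (0, 5/8)
2·[VNC] = -5/8, 2·[JNC] = 3/8
[VNC]:[JNC] = -5/8:3/8 = -5/3

[VNC]:[JNC] = -5/3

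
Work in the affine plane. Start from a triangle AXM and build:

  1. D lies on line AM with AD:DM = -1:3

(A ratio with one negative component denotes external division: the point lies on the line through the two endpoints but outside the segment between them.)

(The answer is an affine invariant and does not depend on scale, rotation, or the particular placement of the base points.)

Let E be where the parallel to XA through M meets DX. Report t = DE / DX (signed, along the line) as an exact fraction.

t = 3

Work in coordinates with A = (0, 0), X = (1, 0), M = (0, 1).
1. D lies on line AM with AD:DM = -1:3 ⇒ D = (0, -1/2)
through M parallel to XA: direction (-1, 0); meets DX at E = (3, 1)
E = D + t·(X−D) with t = 3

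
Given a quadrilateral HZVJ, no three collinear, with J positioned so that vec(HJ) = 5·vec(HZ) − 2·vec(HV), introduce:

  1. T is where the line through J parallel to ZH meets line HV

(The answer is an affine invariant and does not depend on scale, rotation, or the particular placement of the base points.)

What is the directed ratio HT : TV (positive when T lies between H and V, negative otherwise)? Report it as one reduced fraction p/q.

Choose coordinates H = (0, 0), Z = (1, 0), V = (0, 1), J = (5, -2).
1. T is where the line through J parallel to ZH meets line HV ⇒ T = (0, -2)
T = H + t·(V−H) with t = -2, so HT:TV = t:(1−t) = -2:3

HT:TV = -2/3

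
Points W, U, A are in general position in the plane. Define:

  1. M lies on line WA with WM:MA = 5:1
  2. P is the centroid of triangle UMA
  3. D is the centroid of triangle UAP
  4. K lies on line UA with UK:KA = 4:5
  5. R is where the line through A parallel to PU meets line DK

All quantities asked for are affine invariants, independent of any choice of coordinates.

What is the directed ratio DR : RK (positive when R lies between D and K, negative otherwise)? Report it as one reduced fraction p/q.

DR:RK = -6/5

Work in coordinates with W = (0, 0), U = (1, 0), A = (0, 1).
1. M lies on line WA with WM:MA = 5:1 ⇒ M = (0, 5/6)
2. P is the centroid of triangle UMA ⇒ P = (1/3, 11/18)
3. D is the centroid of triangle UAP ⇒ D = (4/9, 29/54)
4. K lies on line UA with UK:KA = 4:5 ⇒ K = (5/9, 4/9)
5. R is where the line through A parallel to PU meets line DK ⇒ R = (10/9, -1/54)
R = D + t·(K−D) with t = 6, so DR:RK = t:(1−t) = 6:-5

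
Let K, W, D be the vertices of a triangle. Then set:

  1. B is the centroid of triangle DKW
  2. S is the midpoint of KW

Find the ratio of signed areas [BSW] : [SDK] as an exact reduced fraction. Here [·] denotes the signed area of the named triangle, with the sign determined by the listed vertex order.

Work in coordinates with K = (0, 0), W = (1, 0), D = (0, 1).
1. B is the centroid of triangle DKW ⇒ B = (1/3, 1/3)
2. S is the midpoint of KW ⇒ S = (1/2, 0)
2·[BSW] = 1/6, 2·[SDK] = 1/2
[BSW]:[SDK] = 1/6:1/2 = 1/3

[BSW]:[SDK] = 1/3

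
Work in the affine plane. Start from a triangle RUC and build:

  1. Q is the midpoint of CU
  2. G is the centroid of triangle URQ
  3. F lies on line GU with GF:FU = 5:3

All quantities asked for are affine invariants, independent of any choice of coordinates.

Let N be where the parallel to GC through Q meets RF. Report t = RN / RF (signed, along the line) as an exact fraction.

t = 16/17

Set R = (0, 0), U = (1, 0), C = (0, 1); any affine frame gives the same invariant.
1. Q is the midpoint of CU ⇒ Q = (1/2, 1/2)
2. G is the centroid of triangle URQ ⇒ G = (1/2, 1/6)
3. F lies on line GU with GF:FU = 5:3 ⇒ F = (13/16, 1/16)
through Q parallel to GC: direction (-1/2, 5/6); meets RF at N = (13/17, 1/17)
N = R + t·(F−R) with t = 16/17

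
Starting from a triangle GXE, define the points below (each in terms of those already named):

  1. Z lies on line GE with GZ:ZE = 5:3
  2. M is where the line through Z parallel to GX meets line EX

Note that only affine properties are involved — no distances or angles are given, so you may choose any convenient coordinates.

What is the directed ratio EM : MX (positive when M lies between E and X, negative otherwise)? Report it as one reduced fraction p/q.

Set G = (0, 0), X = (1, 0), E = (0, 1); any affine frame gives the same invariant.
1. Z lies on line GE with GZ:ZE = 5:3 ⇒ Z = (0, 5/8)
2. M is where the line through Z parallel to GX meets line EX ⇒ M = (3/8, 5/8)
M = E + t·(X−E) with t = 3/8, so EM:MX = t:(1−t) = 3/8:5/8

EM:MX = 3/5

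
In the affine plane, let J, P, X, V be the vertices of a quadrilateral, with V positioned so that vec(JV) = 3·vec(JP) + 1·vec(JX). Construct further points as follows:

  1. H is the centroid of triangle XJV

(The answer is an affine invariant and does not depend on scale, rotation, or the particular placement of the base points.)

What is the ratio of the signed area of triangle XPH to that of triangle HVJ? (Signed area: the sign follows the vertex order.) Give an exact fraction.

[XPH]:[HVJ] = -2/3

Set J = (0, 0), P = (1, 0), X = (0, 1), V = (3, 1); any affine frame gives the same invariant.
1. H is the centroid of triangle XJV ⇒ H = (1, 2/3)
2·[XPH] = 2/3, 2·[HVJ] = -1
[XPH]:[HVJ] = 2/3:-1 = -2/3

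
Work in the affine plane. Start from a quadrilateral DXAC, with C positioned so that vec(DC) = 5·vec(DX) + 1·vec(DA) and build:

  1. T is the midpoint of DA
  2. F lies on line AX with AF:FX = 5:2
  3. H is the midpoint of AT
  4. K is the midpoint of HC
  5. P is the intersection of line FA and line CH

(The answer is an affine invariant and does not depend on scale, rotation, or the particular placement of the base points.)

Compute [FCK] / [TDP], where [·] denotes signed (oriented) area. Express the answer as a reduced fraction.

Set D = (0, 0), X = (1, 0), A = (0, 1), C = (5, 1); any affine frame gives the same invariant.
1. T is the midpoint of DA ⇒ T = (0, 1/2)
2. F lies on line AX with AF:FX = 5:2 ⇒ F = (5/7, 2/7)
3. H is the midpoint of AT ⇒ H = (0, 3/4)
4. K is the midpoint of HC ⇒ K = (5/2, 7/8)
5. P is the intersection of line FA and line CH ⇒ P = (5/21, 16/21)
2·[FCK] = 5/4, 2·[TDP] = 5/42
[FCK]:[TDP] = 5/4:5/42 = 21/2

[FCK]:[TDP] = 21/2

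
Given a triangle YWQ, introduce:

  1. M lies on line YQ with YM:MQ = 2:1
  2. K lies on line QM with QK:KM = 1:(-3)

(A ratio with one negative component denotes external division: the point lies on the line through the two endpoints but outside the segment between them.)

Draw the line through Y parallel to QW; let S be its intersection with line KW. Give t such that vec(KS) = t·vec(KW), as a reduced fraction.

t = 7

Choose coordinates Y = (0, 0), W = (1, 0), Q = (0, 1).
1. M lies on line YQ with YM:MQ = 2:1 ⇒ M = (0, 2/3)
2. K lies on line QM with QK:KM = 1:(-3) ⇒ K = (0, 7/6)
through Y parallel to QW: direction (1, -1); meets KW at S = (7, -7)
S = K + t·(W−K) with t = 7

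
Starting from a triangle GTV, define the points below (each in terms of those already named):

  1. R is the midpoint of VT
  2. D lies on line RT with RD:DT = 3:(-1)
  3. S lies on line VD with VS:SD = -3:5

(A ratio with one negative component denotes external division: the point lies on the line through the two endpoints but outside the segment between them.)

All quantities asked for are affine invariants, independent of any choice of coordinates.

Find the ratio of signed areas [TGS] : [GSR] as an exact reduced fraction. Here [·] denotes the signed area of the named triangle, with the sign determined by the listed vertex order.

Work in coordinates with G = (0, 0), T = (1, 0), V = (0, 1).
1. R is the midpoint of VT ⇒ R = (1/2, 1/2)
2. D lies on line RT with RD:DT = 3:(-1) ⇒ D = (5/4, -1/4)
3. S lies on line VD with VS:SD = -3:5 ⇒ S = (-15/8, 23/8)
2·[TGS] = -23/8, 2·[GSR] = -19/8
[TGS]:[GSR] = -23/8:-19/8 = 23/19

[TGS]:[GSR] = 23/19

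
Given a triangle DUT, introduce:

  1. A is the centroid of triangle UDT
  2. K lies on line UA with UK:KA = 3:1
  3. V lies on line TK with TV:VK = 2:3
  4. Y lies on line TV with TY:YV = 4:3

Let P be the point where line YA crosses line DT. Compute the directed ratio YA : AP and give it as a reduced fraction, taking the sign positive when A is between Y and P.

YA:AP = -23/35

Assign D = (0, 0), U = (1, 0), T = (0, 1) — the answer is frame-independent, so this choice is without loss of generality.
1. A is the centroid of triangle UDT ⇒ A = (1/3, 1/3)
2. K lies on line UA with UK:KA = 3:1 ⇒ K = (1/2, 1/4)
3. V lies on line TK with TV:VK = 2:3 ⇒ V = (1/5, 7/10)
4. Y lies on line TV with TY:YV = 4:3 ⇒ Y = (4/35, 29/35)
line YA meets DT at P = (0, 25/23)
A = Y + t·(P−Y) with t = -23/12, so YA:AP = -23/12:35/12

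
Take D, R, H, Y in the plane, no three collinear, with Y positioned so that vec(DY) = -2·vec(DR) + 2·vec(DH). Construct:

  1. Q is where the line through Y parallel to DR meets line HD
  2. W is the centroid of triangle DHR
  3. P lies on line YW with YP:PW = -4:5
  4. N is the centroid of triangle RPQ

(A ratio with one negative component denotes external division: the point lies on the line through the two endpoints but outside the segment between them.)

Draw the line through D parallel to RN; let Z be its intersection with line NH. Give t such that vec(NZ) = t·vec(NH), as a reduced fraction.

Choose coordinates D = (0, 0), R = (1, 0), H = (0, 1), Y = (-2, 2).
1. Q is where the line through Y parallel to DR meets line HD ⇒ Q = (0, 2)
2. W is the centroid of triangle DHR ⇒ W = (1/3, 1/3)
3. P lies on line YW with YP:PW = -4:5 ⇒ P = (-34/3, 26/3)
4. N is the centroid of triangle RPQ ⇒ N = (-31/9, 32/9)
through D parallel to RN: direction (-40/9, 32/9); meets NH at Z = (-155/9, 124/9)
Z = N + t·(H−N) with t = -4

t = -4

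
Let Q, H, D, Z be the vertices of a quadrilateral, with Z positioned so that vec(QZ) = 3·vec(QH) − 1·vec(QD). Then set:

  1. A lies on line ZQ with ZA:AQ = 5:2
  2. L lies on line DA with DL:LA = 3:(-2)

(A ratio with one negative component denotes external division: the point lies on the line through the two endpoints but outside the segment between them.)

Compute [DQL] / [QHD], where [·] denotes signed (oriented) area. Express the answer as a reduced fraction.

Assign Q = (0, 0), H = (1, 0), D = (0, 1), Z = (3, -1) — the answer is frame-independent, so this choice is without loss of generality.
1. A lies on line ZQ with ZA:AQ = 5:2 ⇒ A = (6/7, -2/7)
2. L lies on line DA with DL:LA = 3:(-2) ⇒ L = (18/7, -20/7)
2·[DQL] = 18/7, 2·[QHD] = 1
[DQL]:[QHD] = 18/7:1 = 18/7

[DQL]:[QHD] = 18/7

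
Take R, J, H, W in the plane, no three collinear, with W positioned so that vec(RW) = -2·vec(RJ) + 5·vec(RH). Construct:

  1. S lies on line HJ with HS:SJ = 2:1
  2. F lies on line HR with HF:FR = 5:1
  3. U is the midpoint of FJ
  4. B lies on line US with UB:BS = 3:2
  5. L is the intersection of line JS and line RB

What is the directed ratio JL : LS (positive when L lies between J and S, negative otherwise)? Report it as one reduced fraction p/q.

JL:LS = 21/4

Assign R = (0, 0), J = (1, 0), H = (0, 1), W = (-2, 5) — the answer is frame-independent, so this choice is without loss of generality.
1. S lies on line HJ with HS:SJ = 2:1 ⇒ S = (2/3, 1/3)
2. F lies on line HR with HF:FR = 5:1 ⇒ F = (0, 1/6)
3. U is the midpoint of FJ ⇒ U = (1/2, 1/12)
4. B lies on line US with UB:BS = 3:2 ⇒ B = (3/5, 7/30)
5. L is the intersection of line JS and line RB ⇒ L = (18/25, 7/25)
L = J + t·(S−J) with t = 21/25, so JL:LS = t:(1−t) = 21/25:4/25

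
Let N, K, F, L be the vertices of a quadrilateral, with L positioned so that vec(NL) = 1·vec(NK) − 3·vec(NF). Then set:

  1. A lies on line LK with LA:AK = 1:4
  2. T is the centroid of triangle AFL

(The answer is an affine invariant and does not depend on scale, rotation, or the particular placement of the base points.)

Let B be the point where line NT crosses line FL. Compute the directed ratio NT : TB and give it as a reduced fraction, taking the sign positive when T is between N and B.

Choose coordinates N = (0, 0), K = (1, 0), F = (0, 1), L = (1, -3).
1. A lies on line LK with LA:AK = 1:4 ⇒ A = (1, -12/5)
2. T is the centroid of triangle AFL ⇒ T = (2/3, -22/15)
line NT meets FL at B = (5/9, -11/9)
T = N + t·(B−N) with t = 6/5, so NT:TB = 6/5:-1/5

NT:TB = -6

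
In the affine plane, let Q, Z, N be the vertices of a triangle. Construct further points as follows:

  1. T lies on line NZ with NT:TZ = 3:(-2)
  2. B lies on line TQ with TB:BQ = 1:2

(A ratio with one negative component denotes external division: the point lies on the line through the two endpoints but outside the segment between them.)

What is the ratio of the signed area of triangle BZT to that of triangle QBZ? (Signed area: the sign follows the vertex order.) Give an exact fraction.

[BZT]:[QBZ] = -1/2

Work in coordinates with Q = (0, 0), Z = (1, 0), N = (0, 1).
1. T lies on line NZ with NT:TZ = 3:(-2) ⇒ T = (3, -2)
2. B lies on line TQ with TB:BQ = 1:2 ⇒ B = (2, -4/3)
2·[BZT] = -2/3, 2·[QBZ] = 4/3
[BZT]:[QBZ] = -2/3:4/3 = -1/2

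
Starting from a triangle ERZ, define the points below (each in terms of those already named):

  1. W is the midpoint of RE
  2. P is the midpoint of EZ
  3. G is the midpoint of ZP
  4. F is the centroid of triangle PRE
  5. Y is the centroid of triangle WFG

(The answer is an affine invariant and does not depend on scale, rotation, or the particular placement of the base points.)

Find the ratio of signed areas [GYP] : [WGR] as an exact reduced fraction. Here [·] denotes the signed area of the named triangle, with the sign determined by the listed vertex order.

[GYP]:[WGR] = 5/27

Assign E = (0, 0), R = (1, 0), Z = (0, 1) — the answer is frame-independent, so this choice is without loss of generality.
1. W is the midpoint of RE ⇒ W = (1/2, 0)
2. P is the midpoint of EZ ⇒ P = (0, 1/2)
3. G is the midpoint of ZP ⇒ G = (0, 3/4)
4. F is the centroid of triangle PRE ⇒ F = (1/3, 1/6)
5. Y is the centroid of triangle WFG ⇒ Y = (5/18, 11/36)
2·[GYP] = -5/72, 2·[WGR] = -3/8
[GYP]:[WGR] = -5/72:-3/8 = 5/27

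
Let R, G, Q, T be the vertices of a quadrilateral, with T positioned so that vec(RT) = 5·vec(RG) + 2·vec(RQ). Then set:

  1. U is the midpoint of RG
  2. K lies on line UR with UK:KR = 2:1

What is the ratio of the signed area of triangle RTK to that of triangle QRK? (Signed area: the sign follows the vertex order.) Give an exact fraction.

Assign R = (0, 0), G = (1, 0), Q = (0, 1), T = (5, 2) — the answer is frame-independent, so this choice is without loss of generality.
1. U is the midpoint of RG ⇒ U = (1/2, 0)
2. K lies on line UR with UK:KR = 2:1 ⇒ K = (1/6, 0)
2·[RTK] = -1/3, 2·[QRK] = 1/6
[RTK]:[QRK] = -1/3:1/6 = -2

[RTK]:[QRK] = -2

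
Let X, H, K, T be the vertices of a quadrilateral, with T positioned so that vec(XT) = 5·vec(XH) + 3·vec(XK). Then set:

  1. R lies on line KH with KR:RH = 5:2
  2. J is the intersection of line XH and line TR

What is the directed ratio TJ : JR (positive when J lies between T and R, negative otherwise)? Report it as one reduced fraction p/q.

Set X = (0, 0), H = (1, 0), K = (0, 1), T = (5, 3); any affine frame gives the same invariant.
1. R lies on line KH with KR:RH = 5:2 ⇒ R = (5/7, 2/7)
2. J is the intersection of line XH and line TR ⇒ J = (5/19, 0)
J = T + t·(R−T) with t = 21/19, so TJ:JR = t:(1−t) = 21/19:-2/19

TJ:JR = -21/2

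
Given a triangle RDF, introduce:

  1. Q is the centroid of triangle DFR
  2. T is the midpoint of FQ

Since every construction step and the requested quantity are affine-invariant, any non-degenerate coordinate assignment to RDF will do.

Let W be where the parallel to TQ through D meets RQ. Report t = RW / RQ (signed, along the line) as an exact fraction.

Work in coordinates with R = (0, 0), D = (1, 0), F = (0, 1).
1. Q is the centroid of triangle DFR ⇒ Q = (1/3, 1/3)
2. T is the midpoint of FQ ⇒ T = (1/6, 2/3)
through D parallel to TQ: direction (1/6, -1/3); meets RQ at W = (2/3, 2/3)
W = R + t·(Q−R) with t = 2

t = 2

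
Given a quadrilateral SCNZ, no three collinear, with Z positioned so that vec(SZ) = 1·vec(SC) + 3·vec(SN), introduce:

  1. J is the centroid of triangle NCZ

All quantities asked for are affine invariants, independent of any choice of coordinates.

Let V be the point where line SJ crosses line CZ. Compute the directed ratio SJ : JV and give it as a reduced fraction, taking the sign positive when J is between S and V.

SJ:JV = 2

Choose coordinates S = (0, 0), C = (1, 0), N = (0, 1), Z = (1, 3).
1. J is the centroid of triangle NCZ ⇒ J = (2/3, 4/3)
line SJ meets CZ at V = (1, 2)
J = S + t·(V−S) with t = 2/3, so SJ:JV = 2/3:1/3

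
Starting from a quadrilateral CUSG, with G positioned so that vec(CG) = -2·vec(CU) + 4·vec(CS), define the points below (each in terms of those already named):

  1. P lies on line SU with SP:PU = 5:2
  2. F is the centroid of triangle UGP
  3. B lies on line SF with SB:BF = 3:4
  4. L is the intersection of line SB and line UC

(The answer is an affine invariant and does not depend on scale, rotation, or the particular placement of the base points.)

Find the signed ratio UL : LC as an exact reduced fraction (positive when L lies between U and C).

UL:LC = 7/2

Set C = (0, 0), U = (1, 0), S = (0, 1), G = (-2, 4); any affine frame gives the same invariant.
1. P lies on line SU with SP:PU = 5:2 ⇒ P = (5/7, 2/7)
2. F is the centroid of triangle UGP ⇒ F = (-2/21, 10/7)
3. B lies on line SF with SB:BF = 3:4 ⇒ B = (-2/49, 58/49)
4. L is the intersection of line SB and line UC ⇒ L = (2/9, 0)
L = U + t·(C−U) with t = 7/9, so UL:LC = t:(1−t) = 7/9:2/9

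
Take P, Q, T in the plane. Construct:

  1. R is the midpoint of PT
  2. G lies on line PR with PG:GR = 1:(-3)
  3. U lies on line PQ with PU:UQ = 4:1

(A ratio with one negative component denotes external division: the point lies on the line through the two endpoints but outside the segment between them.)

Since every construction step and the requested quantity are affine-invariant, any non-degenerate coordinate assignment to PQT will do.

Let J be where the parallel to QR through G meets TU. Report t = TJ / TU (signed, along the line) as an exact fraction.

Assign P = (0, 0), Q = (1, 0), T = (0, 1) — the answer is frame-independent, so this choice is without loss of generality.
1. R is the midpoint of PT ⇒ R = (0, 1/2)
2. G lies on line PR with PG:GR = 1:(-3) ⇒ G = (0, -1/4)
3. U lies on line PQ with PU:UQ = 4:1 ⇒ U = (4/5, 0)
through G parallel to QR: direction (-1, 1/2); meets TU at J = (5/3, -13/12)
J = T + t·(U−T) with t = 25/12

t = 25/12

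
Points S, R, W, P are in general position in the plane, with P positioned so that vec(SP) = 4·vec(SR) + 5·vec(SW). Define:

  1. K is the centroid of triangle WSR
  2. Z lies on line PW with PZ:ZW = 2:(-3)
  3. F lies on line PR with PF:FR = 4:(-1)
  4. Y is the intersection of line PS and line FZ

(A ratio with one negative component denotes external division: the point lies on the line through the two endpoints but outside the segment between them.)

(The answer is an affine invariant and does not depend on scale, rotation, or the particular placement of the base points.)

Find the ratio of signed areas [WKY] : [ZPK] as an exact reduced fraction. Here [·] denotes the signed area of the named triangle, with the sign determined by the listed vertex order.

Set S = (0, 0), R = (1, 0), W = (0, 1), P = (4, 5); any affine frame gives the same invariant.
1. K is the centroid of triangle WSR ⇒ K = (1/3, 1/3)
2. Z lies on line PW with PZ:ZW = 2:(-3) ⇒ Z = (12, 13)
3. F lies on line PR with PF:FR = 4:(-1) ⇒ F = (0, -5/3)
4. Y is the intersection of line PS and line FZ ⇒ Y = (-60, -75)
2·[WKY] = -196/3, 2·[ZPK] = 8
[WKY]:[ZPK] = -196/3:8 = -49/6

[WKY]:[ZPK] = -49/6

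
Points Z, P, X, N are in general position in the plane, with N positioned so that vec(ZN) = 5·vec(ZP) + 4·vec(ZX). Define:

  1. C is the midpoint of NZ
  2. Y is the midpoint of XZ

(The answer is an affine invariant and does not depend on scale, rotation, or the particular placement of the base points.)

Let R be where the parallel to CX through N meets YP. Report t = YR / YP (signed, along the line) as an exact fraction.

t = -5/3

Work in coordinates with Z = (0, 0), P = (1, 0), X = (0, 1), N = (5, 4).
1. C is the midpoint of NZ ⇒ C = (5/2, 2)
2. Y is the midpoint of XZ ⇒ Y = (0, 1/2)
through N parallel to CX: direction (-5/2, -1); meets YP at R = (-5/3, 4/3)
R = Y + t·(P−Y) with t = -5/3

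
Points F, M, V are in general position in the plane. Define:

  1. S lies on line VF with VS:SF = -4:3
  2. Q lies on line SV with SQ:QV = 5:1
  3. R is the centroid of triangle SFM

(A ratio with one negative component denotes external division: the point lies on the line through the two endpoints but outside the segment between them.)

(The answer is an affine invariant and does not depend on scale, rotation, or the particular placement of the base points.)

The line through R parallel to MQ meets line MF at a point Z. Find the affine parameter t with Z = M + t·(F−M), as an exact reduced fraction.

t = 11/3

Choose coordinates F = (0, 0), M = (1, 0), V = (0, 1).
1. S lies on line VF with VS:SF = -4:3 ⇒ S = (0, -3)
2. Q lies on line SV with SQ:QV = 5:1 ⇒ Q = (0, 1/3)
3. R is the centroid of triangle SFM ⇒ R = (1/3, -1)
through R parallel to MQ: direction (-1, 1/3); meets MF at Z = (-8/3, 0)
Z = M + t·(F−M) with t = 11/3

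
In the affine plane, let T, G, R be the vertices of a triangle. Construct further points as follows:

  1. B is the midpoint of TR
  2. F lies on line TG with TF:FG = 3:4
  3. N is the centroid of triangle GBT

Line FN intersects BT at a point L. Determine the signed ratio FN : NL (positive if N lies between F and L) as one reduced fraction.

FN:NL = 2/7

Choose coordinates T = (0, 0), G = (1, 0), R = (0, 1).
1. B is the midpoint of TR ⇒ B = (0, 1/2)
2. F lies on line TG with TF:FG = 3:4 ⇒ F = (3/7, 0)
3. N is the centroid of triangle GBT ⇒ N = (1/3, 1/6)
line FN meets BT at L = (0, 3/4)
N = F + t·(L−F) with t = 2/9, so FN:NL = 2/9:7/9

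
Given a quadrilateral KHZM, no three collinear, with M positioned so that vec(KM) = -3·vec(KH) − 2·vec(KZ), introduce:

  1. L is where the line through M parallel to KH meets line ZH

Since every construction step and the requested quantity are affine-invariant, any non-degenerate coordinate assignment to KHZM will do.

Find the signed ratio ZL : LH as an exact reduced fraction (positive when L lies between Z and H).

Assign K = (0, 0), H = (1, 0), Z = (0, 1), M = (-3, -2) — the answer is frame-independent, so this choice is without loss of generality.
1. L is where the line through M parallel to KH meets line ZH ⇒ L = (3, -2)
L = Z + t·(H−Z) with t = 3, so ZL:LH = t:(1−t) = 3:-2

ZL:LH = -3/2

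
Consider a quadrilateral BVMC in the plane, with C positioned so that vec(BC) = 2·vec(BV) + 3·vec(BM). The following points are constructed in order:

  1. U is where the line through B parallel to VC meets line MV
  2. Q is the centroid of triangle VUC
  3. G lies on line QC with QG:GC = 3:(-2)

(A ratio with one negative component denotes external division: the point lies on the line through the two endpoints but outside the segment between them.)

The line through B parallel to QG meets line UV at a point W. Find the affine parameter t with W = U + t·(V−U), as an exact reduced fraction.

Choose coordinates B = (0, 0), V = (1, 0), M = (0, 1), C = (2, 3).
1. U is where the line through B parallel to VC meets line MV ⇒ U = (1/4, 3/4)
2. Q is the centroid of triangle VUC ⇒ Q = (13/12, 5/4)
3. G lies on line QC with QG:GC = 3:(-2) ⇒ G = (23/6, 13/2)
through B parallel to QG: direction (11/4, 21/4); meets UV at W = (11/32, 21/32)
W = U + t·(V−U) with t = 1/8

t = 1/8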